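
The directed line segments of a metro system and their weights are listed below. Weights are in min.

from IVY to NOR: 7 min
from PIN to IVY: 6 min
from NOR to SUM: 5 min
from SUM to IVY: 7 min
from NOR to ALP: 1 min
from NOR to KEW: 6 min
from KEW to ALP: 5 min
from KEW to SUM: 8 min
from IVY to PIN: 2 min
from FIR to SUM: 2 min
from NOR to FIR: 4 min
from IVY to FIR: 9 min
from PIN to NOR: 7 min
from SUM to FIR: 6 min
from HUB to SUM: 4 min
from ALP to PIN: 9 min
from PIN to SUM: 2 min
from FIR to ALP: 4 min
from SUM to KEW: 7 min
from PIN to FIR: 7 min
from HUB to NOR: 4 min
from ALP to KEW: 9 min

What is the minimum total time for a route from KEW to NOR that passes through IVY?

22 min

Best KEW to IVY: KEW → SUM → IVY costing 15
Shortest IVY→NOR: IVY → NOR = 7
Total via IVY: 15 + 7 = 22 min.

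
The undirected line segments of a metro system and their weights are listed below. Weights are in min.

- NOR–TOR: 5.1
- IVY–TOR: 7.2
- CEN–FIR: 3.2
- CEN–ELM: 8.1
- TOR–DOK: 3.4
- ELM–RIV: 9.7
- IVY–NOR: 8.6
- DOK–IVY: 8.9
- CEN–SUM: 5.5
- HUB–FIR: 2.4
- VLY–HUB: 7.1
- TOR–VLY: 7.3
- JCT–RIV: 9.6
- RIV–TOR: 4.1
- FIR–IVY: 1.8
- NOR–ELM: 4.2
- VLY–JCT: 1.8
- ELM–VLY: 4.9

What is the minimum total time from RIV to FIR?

13.1 min

Settle nodes by increasing distance from RIV:
RIV: 0
TOR: 4.1  (via RIV)
DOK: 7.5  (via TOR)
NOR: 9.2  (via TOR)
JCT: 9.6  (via RIV)
ELM: 9.7  (via RIV)
IVY: 11.3  (via TOR)
VLY: 11.4  (via TOR)
FIR: 13.1  (via IVY)
Shortest route: RIV → TOR → IVY → FIR = 13.1 min.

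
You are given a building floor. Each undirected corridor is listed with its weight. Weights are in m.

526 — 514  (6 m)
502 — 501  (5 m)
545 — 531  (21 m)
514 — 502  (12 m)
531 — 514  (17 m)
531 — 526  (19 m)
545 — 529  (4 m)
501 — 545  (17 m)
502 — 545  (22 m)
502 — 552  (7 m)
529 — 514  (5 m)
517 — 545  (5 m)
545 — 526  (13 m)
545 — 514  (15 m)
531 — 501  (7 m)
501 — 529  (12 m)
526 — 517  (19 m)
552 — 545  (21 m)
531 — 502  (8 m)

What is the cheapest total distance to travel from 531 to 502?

8 m

Enumerating some paths:
531 → 502: 8 = 8
531 → 501 → 502: 7+5 = 12
The minimum is 8 m via 531 → 502.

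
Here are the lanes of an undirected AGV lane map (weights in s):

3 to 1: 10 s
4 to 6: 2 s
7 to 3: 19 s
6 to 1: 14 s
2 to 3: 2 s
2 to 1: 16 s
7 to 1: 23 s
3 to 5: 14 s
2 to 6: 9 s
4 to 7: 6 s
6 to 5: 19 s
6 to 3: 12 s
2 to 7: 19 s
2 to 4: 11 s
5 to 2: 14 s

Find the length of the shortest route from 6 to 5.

Running Dijkstra from 6:
6: 0
4: 2  (via 6)
7: 8  (via 4)
2: 9  (via 6)
3: 11  (via 2)
1: 14  (via 6)
5: 19  (via 6)
Shortest route: 6–5 = 19 s.

19 s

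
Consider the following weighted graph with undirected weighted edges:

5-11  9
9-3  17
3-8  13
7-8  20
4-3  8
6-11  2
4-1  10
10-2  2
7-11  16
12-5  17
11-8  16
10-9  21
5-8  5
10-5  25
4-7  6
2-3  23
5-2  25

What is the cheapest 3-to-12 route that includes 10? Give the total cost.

Shortest 3→10: 3–2–10 = 25
Shortest 10→12: 10–5–12 = 42
Total via 10: 25 + 42 = 67.

67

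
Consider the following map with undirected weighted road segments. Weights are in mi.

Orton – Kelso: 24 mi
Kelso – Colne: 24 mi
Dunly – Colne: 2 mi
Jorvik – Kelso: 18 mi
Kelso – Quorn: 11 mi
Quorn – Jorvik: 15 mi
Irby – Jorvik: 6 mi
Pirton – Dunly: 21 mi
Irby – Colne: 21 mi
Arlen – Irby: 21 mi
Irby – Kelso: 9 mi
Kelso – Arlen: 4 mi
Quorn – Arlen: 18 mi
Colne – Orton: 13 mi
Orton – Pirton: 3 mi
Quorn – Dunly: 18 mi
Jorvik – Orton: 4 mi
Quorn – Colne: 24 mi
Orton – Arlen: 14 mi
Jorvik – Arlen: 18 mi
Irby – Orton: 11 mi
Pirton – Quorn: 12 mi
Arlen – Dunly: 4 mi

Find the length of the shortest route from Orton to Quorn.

15 mi

Shortest distances from Orton:
Orton: 0
Pirton: 3  (via Orton)
Jorvik: 4  (via Orton)
Irby: 10  (via Jorvik)
Colne: 13  (via Orton)
Arlen: 14  (via Orton)
Quorn: 15  (via Pirton)
Shortest route: Orton → Pirton → Quorn = 15 mi.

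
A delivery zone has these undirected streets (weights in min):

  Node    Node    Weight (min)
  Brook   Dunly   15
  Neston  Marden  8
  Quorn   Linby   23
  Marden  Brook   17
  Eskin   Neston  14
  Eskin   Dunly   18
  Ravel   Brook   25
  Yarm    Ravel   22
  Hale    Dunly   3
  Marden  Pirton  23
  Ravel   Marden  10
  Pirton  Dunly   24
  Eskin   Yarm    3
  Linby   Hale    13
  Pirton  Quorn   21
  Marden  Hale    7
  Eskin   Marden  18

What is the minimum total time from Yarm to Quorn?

60 min

Settle nodes by increasing distance from Yarm:
Yarm: 0
Eskin: 3  (via Yarm)
Neston: 17  (via Eskin)
Dunly: 21  (via Eskin)
Marden: 21  (via Eskin)
Ravel: 22  (via Yarm)
Hale: 24  (via Dunly)
Brook: 36  (via Dunly)
Linby: 37  (via Hale)
Pirton: 44  (via Marden)
Quorn: 60  (via Linby)
Shortest route: Yarm–Eskin–Dunly–Hale–Linby–Quorn = 60 min.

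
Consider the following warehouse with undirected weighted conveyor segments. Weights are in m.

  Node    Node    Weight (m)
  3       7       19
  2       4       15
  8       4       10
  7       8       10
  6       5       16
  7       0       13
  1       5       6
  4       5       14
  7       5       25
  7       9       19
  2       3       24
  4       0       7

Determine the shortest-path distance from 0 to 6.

Shortest distances from 0:
0: 0
4: 7  (via 0)
7: 13  (via 0)
8: 17  (via 4)
5: 21  (via 4)
2: 22  (via 4)
1: 27  (via 5)
3: 32  (via 7)
9: 32  (via 7)
6: 37  (via 5)
Shortest route: 0–4–5–6 = 37 m.

37 m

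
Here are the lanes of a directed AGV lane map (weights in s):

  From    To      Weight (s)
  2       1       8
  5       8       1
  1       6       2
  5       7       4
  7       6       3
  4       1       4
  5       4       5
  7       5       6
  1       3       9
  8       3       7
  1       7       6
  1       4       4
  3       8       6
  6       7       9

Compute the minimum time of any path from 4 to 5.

16 s

Shortest distances from 4:
4: 0
1: 4  (via 4)
6: 6  (via 1)
7: 10  (via 1)
3: 13  (via 1)
5: 16  (via 7)
Shortest route: 4–1–7–5 = 16 s.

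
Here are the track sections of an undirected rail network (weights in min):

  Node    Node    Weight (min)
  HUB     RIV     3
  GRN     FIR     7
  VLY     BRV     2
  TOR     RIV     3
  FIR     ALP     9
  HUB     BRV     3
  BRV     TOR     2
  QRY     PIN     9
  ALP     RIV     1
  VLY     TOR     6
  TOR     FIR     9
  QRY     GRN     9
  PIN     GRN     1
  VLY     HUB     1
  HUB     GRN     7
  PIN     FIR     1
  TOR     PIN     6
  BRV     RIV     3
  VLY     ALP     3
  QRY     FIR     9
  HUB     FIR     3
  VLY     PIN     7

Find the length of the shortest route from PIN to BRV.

Running Dijkstra from PIN:
PIN: 0
GRN: 1  (via PIN)
FIR: 1  (via PIN)
HUB: 4  (via FIR)
VLY: 5  (via HUB)
TOR: 6  (via PIN)
RIV: 7  (via HUB)
BRV: 7  (via HUB)
Shortest route: PIN–FIR–HUB–BRV = 7 min.

7 min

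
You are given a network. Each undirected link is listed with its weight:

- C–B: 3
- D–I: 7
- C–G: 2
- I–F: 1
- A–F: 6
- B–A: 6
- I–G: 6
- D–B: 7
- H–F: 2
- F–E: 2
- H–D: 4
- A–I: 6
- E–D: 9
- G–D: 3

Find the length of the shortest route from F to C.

Compare a few routes:
F–I–G–C: 1+6+2 = 9
F–H–D–G–C: 2+4+3+2 = 11
F–I–D–G–C: 1+7+3+2 = 13
Cheapest is F–I–G–C at 9.

9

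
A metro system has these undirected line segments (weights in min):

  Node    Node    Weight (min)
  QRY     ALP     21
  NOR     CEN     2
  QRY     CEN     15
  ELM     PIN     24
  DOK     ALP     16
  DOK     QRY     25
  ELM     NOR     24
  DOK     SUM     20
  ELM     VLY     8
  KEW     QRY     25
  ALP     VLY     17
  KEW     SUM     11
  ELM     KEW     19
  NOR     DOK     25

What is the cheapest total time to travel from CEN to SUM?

47 min

Compare a few routes:
CEN - QRY - KEW - SUM: 15+25+11 = 51
CEN - NOR - DOK - SUM: 2+25+20 = 47
The minimum is 47 min via CEN - NOR - DOK - SUM.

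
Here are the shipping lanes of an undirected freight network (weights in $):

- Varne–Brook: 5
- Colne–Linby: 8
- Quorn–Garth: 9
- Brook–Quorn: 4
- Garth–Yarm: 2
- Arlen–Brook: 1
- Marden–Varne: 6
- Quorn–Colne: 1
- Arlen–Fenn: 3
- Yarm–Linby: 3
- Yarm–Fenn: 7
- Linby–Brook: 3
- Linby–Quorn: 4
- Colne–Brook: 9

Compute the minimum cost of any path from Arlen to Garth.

Enumerating some paths:
Arlen–Brook–Quorn–Linby–Yarm–Garth: 1+4+4+3+2 = 14
Arlen–Brook–Linby–Yarm–Garth: 1+3+3+2 = 9
Arlen–Fenn–Yarm–Garth: 3+7+2 = 12
Cheapest is Arlen–Brook–Linby–Yarm–Garth at $9.

$9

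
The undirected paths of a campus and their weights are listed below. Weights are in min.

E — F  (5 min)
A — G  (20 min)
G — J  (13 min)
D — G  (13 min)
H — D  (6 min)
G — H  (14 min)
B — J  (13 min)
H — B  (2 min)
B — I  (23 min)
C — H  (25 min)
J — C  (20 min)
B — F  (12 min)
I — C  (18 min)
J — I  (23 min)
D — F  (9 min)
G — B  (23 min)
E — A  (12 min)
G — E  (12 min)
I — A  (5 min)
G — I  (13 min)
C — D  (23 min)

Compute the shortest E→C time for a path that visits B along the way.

Best E to B: E–F–B costing 17
Shortest B→C: B–H–C = 27
Total via B: 17 + 27 = 44 min.

44 min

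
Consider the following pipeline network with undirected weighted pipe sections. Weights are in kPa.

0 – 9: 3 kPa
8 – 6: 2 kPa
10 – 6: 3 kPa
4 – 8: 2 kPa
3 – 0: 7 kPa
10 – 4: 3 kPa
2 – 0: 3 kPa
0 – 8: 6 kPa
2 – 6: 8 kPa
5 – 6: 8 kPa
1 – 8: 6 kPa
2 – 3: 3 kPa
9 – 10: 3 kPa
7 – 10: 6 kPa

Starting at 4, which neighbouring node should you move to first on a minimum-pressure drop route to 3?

Candidate routes:
4 - 10 - 9 - 0 - 2 - 3: 3+3+3+3+3 = 15
4 - 8 - 0 - 3: 2+6+7 = 15
4 - 8 - 0 - 2 - 3: 2+6+3+3 = 14
4 - 8 - 6 - 2 - 3: 2+2+8+3 = 15
The minimum is 14 kPa via 4 - 8 - 0 - 2 - 3.
So from 4 the first move is to 8.

8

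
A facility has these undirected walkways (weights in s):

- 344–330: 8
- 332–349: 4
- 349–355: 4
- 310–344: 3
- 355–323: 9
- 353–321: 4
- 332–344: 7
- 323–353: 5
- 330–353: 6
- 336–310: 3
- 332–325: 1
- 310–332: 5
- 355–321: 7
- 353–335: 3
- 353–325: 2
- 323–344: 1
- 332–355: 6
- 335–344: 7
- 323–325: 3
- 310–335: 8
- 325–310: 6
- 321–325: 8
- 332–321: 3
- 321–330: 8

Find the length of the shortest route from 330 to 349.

Settle nodes by increasing distance from 330:
330: 0
353: 6  (via 330)
344: 8  (via 330)
321: 8  (via 330)
325: 8  (via 353)
323: 9  (via 344)
332: 9  (via 325)
335: 9  (via 353)
310: 11  (via 344)
349: 13  (via 332)
Shortest route: 330 → 353 → 325 → 332 → 349 = 13 s.

13 s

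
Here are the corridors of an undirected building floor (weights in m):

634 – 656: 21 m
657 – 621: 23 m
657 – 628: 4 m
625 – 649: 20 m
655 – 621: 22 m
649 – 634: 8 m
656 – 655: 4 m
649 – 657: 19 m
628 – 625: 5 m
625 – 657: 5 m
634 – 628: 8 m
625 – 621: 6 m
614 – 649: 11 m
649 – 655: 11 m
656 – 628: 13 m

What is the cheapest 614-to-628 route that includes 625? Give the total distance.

Best 614 to 625: 614–649–625 costing 31
Shortest 625→628: 625–628 = 5
Total via 625: 31 + 5 = 36 m.

36 m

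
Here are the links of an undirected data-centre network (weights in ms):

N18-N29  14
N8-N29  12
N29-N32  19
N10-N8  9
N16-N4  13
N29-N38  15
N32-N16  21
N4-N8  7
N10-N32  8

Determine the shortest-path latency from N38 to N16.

Shortest distances from N38:
N38: 0
N29: 15  (via N38)
N8: 27  (via N29)
N18: 29  (via N29)
N32: 34  (via N29)
N4: 34  (via N8)
N10: 36  (via N8)
N16: 47  (via N4)
Shortest route: N38 → N29 → N8 → N4 → N16 = 47 ms.

47 ms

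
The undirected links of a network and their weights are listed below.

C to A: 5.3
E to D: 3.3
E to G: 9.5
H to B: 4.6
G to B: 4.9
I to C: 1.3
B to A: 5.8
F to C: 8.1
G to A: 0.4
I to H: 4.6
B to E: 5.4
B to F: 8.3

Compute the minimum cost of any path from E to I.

14.6

Settle nodes by increasing distance from E:
E: 0
D: 3.3  (via E)
B: 5.4  (via E)
G: 9.5  (via E)
A: 9.9  (via G)
H: 10  (via B)
F: 13.7  (via B)
I: 14.6  (via H)
Shortest route: E → B → H → I = 14.6.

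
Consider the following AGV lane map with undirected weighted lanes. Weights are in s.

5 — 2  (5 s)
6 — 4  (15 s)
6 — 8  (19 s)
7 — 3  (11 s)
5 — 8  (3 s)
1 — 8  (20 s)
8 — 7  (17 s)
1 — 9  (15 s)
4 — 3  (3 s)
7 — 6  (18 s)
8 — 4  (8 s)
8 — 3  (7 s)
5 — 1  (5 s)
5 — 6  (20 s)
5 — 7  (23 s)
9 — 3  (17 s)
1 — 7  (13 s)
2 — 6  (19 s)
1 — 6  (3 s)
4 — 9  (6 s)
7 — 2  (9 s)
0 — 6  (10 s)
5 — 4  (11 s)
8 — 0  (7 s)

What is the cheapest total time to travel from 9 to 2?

Running Dijkstra from 9:
9: 0
4: 6  (via 9)
3: 9  (via 4)
8: 14  (via 4)
1: 15  (via 9)
5: 17  (via 4)
6: 18  (via 1)
7: 20  (via 3)
0: 21  (via 8)
2: 22  (via 5)
Shortest route: 9 → 4 → 5 → 2 = 22 s.

22 s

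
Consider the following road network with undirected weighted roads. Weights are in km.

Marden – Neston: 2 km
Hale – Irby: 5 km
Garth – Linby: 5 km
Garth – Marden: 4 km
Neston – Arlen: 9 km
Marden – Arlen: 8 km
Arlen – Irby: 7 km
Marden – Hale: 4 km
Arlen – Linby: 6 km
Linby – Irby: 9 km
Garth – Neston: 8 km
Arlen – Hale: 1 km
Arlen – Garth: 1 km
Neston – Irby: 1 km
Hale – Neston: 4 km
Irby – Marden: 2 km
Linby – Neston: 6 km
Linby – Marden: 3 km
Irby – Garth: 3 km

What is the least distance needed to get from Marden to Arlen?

5 km

Compare a few routes:
Marden - Irby - Garth - Arlen: 2+3+1 = 6
Marden - Neston - Irby - Garth - Arlen: 2+1+3+1 = 7
Marden - Garth - Arlen: 4+1 = 5
Cheapest is Marden - Garth - Arlen at 5 km.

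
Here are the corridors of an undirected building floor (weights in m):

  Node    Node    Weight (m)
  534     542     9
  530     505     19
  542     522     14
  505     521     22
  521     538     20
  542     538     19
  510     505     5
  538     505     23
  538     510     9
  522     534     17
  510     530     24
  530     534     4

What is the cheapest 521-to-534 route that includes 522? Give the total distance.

70 m

Best 521 to 522: 521 → 538 → 542 → 522 costing 53
Best 522 to 534: 522 → 534 costing 17
Total via 522: 53 + 17 = 70 m.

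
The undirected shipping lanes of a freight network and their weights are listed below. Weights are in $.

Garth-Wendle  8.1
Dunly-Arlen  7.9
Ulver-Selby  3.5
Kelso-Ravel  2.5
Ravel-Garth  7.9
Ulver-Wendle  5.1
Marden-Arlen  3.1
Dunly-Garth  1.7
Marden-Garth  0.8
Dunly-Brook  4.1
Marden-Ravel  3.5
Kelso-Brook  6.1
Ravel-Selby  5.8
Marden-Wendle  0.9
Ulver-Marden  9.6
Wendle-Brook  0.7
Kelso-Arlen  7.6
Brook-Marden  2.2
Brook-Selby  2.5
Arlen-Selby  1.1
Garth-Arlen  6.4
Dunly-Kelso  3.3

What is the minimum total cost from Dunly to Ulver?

Enumerating some paths:
Dunly–Garth–Marden–Wendle–Ulver: 1.7+0.8+0.9+5.1 = 8.5
Dunly–Brook–Selby–Ulver: 4.1+2.5+3.5 = 10.1
Dunly–Brook–Wendle–Ulver: 4.1+0.7+5.1 = 9.9
Cheapest is Dunly–Garth–Marden–Wendle–Ulver at $8.5.

$8.5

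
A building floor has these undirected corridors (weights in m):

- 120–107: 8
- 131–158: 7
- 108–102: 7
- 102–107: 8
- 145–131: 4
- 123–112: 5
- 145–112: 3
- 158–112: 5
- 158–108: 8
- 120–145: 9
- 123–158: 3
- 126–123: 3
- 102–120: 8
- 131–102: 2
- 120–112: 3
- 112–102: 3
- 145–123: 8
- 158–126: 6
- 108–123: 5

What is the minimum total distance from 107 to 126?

Shortest distances from 107:
107: 0
120: 8  (via 107)
102: 8  (via 107)
131: 10  (via 102)
112: 11  (via 120)
145: 14  (via 131)
108: 15  (via 102)
123: 16  (via 112)
158: 16  (via 112)
126: 19  (via 123)
Shortest route: 107 → 120 → 112 → 123 → 126 = 19 m.

19 m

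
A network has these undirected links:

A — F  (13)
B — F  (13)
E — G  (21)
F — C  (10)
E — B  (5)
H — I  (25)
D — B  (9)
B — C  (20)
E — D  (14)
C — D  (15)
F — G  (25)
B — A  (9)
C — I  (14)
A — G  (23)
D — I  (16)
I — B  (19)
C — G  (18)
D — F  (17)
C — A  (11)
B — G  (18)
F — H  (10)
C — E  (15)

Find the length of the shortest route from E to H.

28

Compare a few routes:
E - B - F - H: 5+13+10 = 28
E - C - F - H: 15+10+10 = 35
E - B - D - F - H: 5+9+17+10 = 41
E - B - A - F - H: 5+9+13+10 = 37
Cheapest is E - B - F - H at 28.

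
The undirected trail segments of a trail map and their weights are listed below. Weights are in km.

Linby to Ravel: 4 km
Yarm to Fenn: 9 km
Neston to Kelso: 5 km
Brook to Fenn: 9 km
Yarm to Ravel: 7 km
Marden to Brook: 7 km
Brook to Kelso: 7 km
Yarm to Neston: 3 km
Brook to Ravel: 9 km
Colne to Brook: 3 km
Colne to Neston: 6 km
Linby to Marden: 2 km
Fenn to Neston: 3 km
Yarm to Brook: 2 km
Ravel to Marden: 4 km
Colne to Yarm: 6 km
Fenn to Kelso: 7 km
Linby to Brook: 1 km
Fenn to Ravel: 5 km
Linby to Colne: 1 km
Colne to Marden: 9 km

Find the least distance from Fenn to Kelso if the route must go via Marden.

19 km

Shortest Fenn→Marden: Fenn–Ravel–Marden = 9
Shortest Marden→Kelso: Marden–Linby–Brook–Kelso = 10
Total via Marden: 9 + 10 = 19 km.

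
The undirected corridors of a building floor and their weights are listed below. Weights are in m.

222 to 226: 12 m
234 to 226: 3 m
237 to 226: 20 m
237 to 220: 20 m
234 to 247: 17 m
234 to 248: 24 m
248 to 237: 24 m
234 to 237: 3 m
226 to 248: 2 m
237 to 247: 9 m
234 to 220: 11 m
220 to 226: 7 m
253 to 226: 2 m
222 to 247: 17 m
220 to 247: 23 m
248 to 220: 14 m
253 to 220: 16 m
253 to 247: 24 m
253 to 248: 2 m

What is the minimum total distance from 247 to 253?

17 m

Settle nodes by increasing distance from 247:
247: 0
237: 9  (via 247)
234: 12  (via 237)
226: 15  (via 234)
248: 17  (via 226)
253: 17  (via 226)
Shortest route: 247–237–234–226–253 = 17 m.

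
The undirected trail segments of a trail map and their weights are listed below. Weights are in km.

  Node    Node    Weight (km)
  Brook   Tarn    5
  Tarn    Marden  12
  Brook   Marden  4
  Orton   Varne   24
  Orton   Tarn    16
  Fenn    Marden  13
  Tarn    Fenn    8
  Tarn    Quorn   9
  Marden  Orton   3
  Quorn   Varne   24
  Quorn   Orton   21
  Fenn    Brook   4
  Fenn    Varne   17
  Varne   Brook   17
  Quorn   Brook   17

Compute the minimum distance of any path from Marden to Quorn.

18 km

Shortest distances from Marden:
Marden: 0
Orton: 3  (via Marden)
Brook: 4  (via Marden)
Fenn: 8  (via Brook)
Tarn: 9  (via Brook)
Quorn: 18  (via Tarn)
Shortest route: Marden → Brook → Tarn → Quorn = 18 km.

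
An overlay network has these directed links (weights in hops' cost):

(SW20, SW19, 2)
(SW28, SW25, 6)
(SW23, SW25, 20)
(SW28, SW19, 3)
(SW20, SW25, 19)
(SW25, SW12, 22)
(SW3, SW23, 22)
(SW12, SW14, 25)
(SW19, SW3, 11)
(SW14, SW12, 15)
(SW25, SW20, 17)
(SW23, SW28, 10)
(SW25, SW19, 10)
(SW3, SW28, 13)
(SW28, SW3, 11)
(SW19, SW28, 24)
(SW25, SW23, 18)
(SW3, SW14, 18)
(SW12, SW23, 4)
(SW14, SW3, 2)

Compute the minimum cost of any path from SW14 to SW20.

Enumerating some paths:
SW14 → SW12 → SW23 → SW25 → SW20: 15+4+20+17 = 56
SW14 → SW3 → SW28 → SW25 → SW20: 2+13+6+17 = 38
SW14 → SW12 → SW23 → SW28 → SW25 → SW20: 15+4+10+6+17 = 52
Cheapest is SW14 → SW3 → SW28 → SW25 → SW20 at 38 hops' cost.

38 hops' cost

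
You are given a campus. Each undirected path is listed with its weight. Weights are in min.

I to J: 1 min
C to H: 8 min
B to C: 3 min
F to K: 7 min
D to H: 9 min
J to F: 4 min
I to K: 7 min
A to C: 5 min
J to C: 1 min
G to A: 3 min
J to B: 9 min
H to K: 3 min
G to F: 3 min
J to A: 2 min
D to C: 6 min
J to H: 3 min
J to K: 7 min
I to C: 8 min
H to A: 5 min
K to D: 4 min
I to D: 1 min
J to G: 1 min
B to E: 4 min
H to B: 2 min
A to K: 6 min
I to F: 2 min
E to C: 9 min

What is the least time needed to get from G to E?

Settle nodes by increasing distance from G:
G: 0
J: 1  (via G)
C: 2  (via J)
I: 2  (via J)
A: 3  (via G)
D: 3  (via I)
F: 3  (via G)
H: 4  (via J)
B: 5  (via C)
K: 7  (via D)
E: 9  (via B)
Shortest route: G–J–C–B–E = 9 min.

9 min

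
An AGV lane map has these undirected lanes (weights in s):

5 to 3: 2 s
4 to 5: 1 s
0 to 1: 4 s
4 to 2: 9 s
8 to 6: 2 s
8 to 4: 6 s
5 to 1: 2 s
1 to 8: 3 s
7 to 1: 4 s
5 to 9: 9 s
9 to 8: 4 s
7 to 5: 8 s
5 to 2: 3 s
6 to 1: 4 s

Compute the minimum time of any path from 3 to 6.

8 s

Enumerating some paths:
3 - 5 - 1 - 6: 2+2+4 = 8
3 - 5 - 1 - 8 - 6: 2+2+3+2 = 9
3 - 5 - 4 - 8 - 6: 2+1+6+2 = 11
3 - 5 - 4 - 8 - 1 - 6: 2+1+6+3+4 = 16
The minimum is 8 s via 3 - 5 - 1 - 6.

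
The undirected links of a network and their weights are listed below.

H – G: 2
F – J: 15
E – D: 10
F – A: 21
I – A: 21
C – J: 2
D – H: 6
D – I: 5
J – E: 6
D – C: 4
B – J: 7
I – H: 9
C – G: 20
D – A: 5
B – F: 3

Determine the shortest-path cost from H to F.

Settle nodes by increasing distance from H:
H: 0
G: 2  (via H)
D: 6  (via H)
I: 9  (via H)
C: 10  (via D)
A: 11  (via D)
J: 12  (via C)
E: 16  (via D)
B: 19  (via J)
F: 22  (via B)
Shortest route: H → D → C → J → B → F = 22.

22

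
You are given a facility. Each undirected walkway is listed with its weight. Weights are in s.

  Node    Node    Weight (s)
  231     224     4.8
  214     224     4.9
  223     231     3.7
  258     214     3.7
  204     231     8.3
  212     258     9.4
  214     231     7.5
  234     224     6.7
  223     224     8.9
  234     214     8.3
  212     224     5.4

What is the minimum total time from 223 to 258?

Enumerating some paths:
223–231–224–214–258: 3.7+4.8+4.9+3.7 = 17.1
223–231–214–258: 3.7+7.5+3.7 = 14.9
223–224–214–258: 8.9+4.9+3.7 = 17.5
The minimum is 14.9 s via 223–231–214–258.

14.9 s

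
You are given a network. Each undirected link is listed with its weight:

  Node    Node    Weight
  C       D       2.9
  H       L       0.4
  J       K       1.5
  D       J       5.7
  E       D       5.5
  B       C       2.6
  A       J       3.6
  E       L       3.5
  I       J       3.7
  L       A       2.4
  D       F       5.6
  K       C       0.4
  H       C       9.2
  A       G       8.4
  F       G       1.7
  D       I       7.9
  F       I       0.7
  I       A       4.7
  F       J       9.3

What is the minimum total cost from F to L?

Enumerating some paths:
F → I → A → L: 0.7+4.7+2.4 = 7.8
F → I → J → A → L: 0.7+3.7+3.6+2.4 = 10.4
The minimum is 7.8 via F → I → A → L.

7.8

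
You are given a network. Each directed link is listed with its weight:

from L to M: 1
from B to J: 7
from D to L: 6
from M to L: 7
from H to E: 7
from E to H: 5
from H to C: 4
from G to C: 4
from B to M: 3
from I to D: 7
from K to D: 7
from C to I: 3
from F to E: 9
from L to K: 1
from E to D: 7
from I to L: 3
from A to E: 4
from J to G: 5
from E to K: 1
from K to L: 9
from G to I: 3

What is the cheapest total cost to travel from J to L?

Shortest distances from J:
J: 0
G: 5  (via J)
I: 8  (via G)
C: 9  (via G)
L: 11  (via I)
Shortest route: J → G → I → L = 11.

11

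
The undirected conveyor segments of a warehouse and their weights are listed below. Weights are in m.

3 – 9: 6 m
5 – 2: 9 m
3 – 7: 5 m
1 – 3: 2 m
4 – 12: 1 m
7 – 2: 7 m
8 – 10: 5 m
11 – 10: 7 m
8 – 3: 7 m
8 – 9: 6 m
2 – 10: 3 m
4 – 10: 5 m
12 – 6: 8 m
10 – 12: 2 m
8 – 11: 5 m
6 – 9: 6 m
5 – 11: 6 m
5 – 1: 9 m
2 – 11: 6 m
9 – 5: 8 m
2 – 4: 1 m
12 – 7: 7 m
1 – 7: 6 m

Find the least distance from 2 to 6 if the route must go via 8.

Best 2 to 8: 2 → 10 → 8 costing 8
Shortest 8→6: 8 → 9 → 6 = 12
Total via 8: 8 + 12 = 20 m.

20 m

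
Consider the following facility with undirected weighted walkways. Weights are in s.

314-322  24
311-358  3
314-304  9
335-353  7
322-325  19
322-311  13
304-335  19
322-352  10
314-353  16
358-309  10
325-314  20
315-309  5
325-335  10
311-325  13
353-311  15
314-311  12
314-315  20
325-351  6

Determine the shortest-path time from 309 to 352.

Candidate routes:
309 - 358 - 311 - 322 - 352: 10+3+13+10 = 36
309 - 358 - 311 - 314 - 322 - 352: 10+3+12+24+10 = 59
309 - 315 - 314 - 322 - 352: 5+20+24+10 = 59
309 - 358 - 311 - 325 - 322 - 352: 10+3+13+19+10 = 55
Cheapest is 309 - 358 - 311 - 322 - 352 at 36 s.

36 s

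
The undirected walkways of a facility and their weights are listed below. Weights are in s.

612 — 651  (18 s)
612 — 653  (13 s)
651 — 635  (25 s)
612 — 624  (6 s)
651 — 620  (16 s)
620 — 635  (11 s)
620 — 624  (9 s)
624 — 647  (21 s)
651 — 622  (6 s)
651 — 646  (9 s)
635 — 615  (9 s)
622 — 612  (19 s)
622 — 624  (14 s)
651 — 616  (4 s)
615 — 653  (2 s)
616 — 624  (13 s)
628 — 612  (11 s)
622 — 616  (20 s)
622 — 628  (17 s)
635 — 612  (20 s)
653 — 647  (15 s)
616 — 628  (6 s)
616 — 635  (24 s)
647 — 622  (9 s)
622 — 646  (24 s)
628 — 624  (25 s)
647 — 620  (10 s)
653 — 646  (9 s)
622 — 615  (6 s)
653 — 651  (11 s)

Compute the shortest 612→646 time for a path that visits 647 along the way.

49 s

Shortest 612→647: 612 → 624 → 620 → 647 = 25
Best 647 to 646: 647 → 653 → 646 costing 24
Total via 647: 25 + 24 = 49 s.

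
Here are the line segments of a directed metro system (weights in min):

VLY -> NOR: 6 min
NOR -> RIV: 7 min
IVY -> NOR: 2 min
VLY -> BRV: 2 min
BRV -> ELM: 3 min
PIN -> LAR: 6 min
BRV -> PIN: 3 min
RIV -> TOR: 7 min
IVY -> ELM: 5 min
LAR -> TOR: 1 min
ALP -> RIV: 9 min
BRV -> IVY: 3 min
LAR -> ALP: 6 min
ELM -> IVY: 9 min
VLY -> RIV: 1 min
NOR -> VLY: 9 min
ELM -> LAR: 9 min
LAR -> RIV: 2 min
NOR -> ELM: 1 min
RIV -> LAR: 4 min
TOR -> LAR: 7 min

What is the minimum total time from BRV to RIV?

11 min

Enumerating some paths:
BRV → ELM → LAR → RIV: 3+9+2 = 14
BRV → PIN → LAR → RIV: 3+6+2 = 11
BRV → IVY → NOR → RIV: 3+2+7 = 12
BRV → IVY → NOR → VLY → RIV: 3+2+9+1 = 15
The minimum is 11 min via BRV → PIN → LAR → RIV.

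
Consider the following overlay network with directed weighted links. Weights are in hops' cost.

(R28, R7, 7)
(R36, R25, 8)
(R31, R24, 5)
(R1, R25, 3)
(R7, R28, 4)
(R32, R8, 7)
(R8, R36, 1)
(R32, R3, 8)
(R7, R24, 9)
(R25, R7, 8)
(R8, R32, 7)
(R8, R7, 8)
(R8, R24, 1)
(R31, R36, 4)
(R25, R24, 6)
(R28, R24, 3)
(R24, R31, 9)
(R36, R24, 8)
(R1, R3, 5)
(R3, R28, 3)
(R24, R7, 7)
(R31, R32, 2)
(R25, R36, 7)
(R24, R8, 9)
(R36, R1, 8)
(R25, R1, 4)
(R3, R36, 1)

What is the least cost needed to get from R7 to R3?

Enumerating some paths:
R7 - R28 - R24 - R8 - R32 - R3: 4+3+9+7+8 = 31
R7 - R28 - R24 - R8 - R36 - R1 - R3: 4+3+9+1+8+5 = 30
R7 - R28 - R24 - R31 - R32 - R3: 4+3+9+2+8 = 26
R7 - R24 - R31 - R32 - R3: 9+9+2+8 = 28
The minimum is 26 hops' cost via R7 - R28 - R24 - R31 - R32 - R3.

26 hops' cost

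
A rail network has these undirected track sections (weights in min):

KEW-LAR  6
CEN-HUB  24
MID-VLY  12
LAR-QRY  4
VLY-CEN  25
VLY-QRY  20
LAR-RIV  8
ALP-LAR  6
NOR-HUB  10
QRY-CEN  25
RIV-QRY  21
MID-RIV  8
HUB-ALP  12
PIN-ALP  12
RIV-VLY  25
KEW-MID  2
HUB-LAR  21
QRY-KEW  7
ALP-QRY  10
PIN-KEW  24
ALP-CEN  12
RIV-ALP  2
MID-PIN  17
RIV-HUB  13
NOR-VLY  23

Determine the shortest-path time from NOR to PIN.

34 min

Compare a few routes:
NOR–HUB–RIV–ALP–PIN: 10+13+2+12 = 37
NOR–HUB–ALP–PIN: 10+12+12 = 34
NOR–HUB–RIV–MID–PIN: 10+13+8+17 = 48
NOR–HUB–LAR–ALP–PIN: 10+21+6+12 = 49
Cheapest is NOR–HUB–ALP–PIN at 34 min.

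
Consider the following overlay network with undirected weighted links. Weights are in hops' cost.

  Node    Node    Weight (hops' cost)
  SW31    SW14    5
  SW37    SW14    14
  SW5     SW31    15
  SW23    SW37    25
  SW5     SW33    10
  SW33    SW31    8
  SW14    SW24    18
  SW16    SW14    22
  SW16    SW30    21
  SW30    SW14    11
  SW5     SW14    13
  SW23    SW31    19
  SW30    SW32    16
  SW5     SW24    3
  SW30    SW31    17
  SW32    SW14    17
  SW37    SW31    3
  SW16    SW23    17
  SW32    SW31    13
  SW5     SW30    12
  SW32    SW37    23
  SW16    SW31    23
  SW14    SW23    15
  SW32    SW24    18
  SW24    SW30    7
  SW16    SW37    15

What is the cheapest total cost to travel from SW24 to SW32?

18 hops' cost

Settle nodes by increasing distance from SW24:
SW24: 0
SW5: 3  (via SW24)
SW30: 7  (via SW24)
SW33: 13  (via SW5)
SW14: 16  (via SW5)
SW31: 18  (via SW5)
SW32: 18  (via SW24)
Shortest route: SW24 → SW32 = 18 hops' cost.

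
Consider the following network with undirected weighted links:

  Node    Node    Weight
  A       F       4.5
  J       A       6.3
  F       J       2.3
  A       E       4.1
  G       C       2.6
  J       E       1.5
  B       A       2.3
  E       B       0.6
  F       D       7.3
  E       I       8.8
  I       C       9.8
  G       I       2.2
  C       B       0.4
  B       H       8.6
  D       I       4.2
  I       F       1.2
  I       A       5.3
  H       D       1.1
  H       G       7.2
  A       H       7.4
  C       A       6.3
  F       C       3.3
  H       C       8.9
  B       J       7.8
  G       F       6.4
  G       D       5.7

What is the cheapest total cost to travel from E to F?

3.8

Running Dijkstra from E:
E: 0
B: 0.6  (via E)
C: 1  (via B)
J: 1.5  (via E)
A: 2.9  (via B)
G: 3.6  (via C)
F: 3.8  (via J)
Shortest route: E–J–F = 3.8.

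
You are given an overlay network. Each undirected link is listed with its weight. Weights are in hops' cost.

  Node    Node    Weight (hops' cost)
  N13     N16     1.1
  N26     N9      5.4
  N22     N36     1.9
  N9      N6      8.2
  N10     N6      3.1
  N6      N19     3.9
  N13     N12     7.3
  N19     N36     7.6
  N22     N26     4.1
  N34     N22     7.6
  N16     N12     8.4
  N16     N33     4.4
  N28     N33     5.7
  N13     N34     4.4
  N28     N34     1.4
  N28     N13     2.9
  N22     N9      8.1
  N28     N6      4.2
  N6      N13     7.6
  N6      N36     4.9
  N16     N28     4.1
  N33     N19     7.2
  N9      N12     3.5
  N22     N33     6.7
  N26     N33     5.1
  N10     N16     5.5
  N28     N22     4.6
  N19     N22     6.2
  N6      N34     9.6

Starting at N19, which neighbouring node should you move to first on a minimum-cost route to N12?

Candidate routes:
N19–N22–N9–N12: 6.2+8.1+3.5 = 17.8
N19–N6–N28–N13–N12: 3.9+4.2+2.9+7.3 = 18.3
N19–N6–N9–N12: 3.9+8.2+3.5 = 15.6
The minimum is 15.6 hops' cost via N19–N6–N9–N12.
So from N19 the first move is to N6.

N6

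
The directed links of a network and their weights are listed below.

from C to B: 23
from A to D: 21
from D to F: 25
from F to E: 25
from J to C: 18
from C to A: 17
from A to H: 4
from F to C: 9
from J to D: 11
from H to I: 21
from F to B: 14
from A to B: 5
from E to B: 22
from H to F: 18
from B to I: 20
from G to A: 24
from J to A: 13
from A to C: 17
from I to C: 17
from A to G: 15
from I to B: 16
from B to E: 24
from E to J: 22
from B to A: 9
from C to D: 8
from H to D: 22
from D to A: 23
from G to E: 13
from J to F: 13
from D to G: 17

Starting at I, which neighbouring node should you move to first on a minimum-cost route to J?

Candidate routes:
I → B → A → G → E → J: 16+9+15+13+22 = 75
I → C → D → G → E → J: 17+8+17+13+22 = 77
I → B → E → J: 16+24+22 = 62
The minimum is 62 via I → B → E → J.
So from I the first move is to B.

B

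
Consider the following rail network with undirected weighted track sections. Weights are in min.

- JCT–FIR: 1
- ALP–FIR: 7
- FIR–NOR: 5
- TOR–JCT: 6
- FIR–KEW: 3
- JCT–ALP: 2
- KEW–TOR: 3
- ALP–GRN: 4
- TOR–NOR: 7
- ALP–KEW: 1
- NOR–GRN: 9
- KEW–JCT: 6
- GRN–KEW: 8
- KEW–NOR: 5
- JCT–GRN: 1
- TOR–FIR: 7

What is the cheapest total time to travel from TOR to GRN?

7 min

Running Dijkstra from TOR:
TOR: 0
KEW: 3  (via TOR)
ALP: 4  (via KEW)
FIR: 6  (via KEW)
JCT: 6  (via TOR)
NOR: 7  (via TOR)
GRN: 7  (via JCT)
Shortest route: TOR–JCT–GRN = 7 min.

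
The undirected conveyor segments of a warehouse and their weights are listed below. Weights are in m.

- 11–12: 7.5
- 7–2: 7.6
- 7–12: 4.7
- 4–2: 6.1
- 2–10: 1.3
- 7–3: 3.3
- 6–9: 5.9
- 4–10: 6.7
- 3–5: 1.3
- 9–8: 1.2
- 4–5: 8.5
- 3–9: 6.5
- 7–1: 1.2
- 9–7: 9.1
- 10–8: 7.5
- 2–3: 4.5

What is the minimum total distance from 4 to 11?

Running Dijkstra from 4:
4: 0
2: 6.1  (via 4)
10: 6.7  (via 4)
5: 8.5  (via 4)
3: 9.8  (via 5)
7: 13.1  (via 3)
8: 14.2  (via 10)
1: 14.3  (via 7)
9: 15.4  (via 8)
12: 17.8  (via 7)
6: 21.3  (via 9)
11: 25.3  (via 12)
Shortest route: 4–5–3–7–12–11 = 25.3 m.

25.3 m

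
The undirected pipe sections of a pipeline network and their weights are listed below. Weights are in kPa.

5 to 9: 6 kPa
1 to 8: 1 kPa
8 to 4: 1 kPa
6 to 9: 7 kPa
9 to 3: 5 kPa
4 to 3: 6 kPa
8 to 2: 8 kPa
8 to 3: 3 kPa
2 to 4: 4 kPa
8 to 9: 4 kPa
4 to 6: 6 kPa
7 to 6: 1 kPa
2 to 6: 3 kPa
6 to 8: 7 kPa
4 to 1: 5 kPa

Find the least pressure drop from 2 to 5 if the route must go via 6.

Best 2 to 6: 2–6 costing 3
Best 6 to 5: 6–9–5 costing 13
Total via 6: 3 + 13 = 16 kPa.

16 kPa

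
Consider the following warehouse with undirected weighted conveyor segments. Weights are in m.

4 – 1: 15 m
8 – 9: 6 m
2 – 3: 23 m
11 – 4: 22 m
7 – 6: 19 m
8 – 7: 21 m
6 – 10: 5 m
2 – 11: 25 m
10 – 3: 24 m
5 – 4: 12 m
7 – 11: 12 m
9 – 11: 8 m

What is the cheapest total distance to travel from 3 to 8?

Compare a few routes:
3 → 10 → 6 → 7 → 8: 24+5+19+21 = 69
3 → 2 → 11 → 9 → 8: 23+25+8+6 = 62
3 → 10 → 6 → 7 → 11 → 9 → 8: 24+5+19+12+8+6 = 74
Cheapest is 3 → 2 → 11 → 9 → 8 at 62 m.

62 m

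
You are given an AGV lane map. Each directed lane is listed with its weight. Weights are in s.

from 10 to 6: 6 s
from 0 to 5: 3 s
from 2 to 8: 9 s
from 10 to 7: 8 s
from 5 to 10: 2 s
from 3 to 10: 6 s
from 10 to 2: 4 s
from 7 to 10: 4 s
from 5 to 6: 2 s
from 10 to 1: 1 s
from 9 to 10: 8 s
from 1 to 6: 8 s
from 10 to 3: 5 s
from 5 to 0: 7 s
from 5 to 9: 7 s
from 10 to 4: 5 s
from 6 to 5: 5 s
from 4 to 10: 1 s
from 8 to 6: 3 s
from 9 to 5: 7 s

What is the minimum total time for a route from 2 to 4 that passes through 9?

Shortest 2→9: 2–8–6–5–9 = 24
Best 9 to 4: 9–10–4 costing 13
Total via 9: 24 + 13 = 37 s.

37 s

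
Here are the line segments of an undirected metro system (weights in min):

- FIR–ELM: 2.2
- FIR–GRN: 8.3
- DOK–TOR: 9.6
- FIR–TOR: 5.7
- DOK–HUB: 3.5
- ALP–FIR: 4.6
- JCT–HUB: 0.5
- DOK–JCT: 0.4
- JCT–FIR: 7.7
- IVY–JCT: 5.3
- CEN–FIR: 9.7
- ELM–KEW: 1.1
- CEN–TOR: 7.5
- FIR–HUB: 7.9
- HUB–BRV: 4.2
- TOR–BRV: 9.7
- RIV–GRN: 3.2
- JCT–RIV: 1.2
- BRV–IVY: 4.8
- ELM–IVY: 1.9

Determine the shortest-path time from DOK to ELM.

7.6 min

Enumerating some paths:
DOK - JCT - HUB - FIR - ELM: 0.4+0.5+7.9+2.2 = 11
DOK - JCT - FIR - ELM: 0.4+7.7+2.2 = 10.3
DOK - JCT - IVY - ELM: 0.4+5.3+1.9 = 7.6
DOK - HUB - JCT - IVY - ELM: 3.5+0.5+5.3+1.9 = 11.2
Cheapest is DOK - JCT - IVY - ELM at 7.6 min.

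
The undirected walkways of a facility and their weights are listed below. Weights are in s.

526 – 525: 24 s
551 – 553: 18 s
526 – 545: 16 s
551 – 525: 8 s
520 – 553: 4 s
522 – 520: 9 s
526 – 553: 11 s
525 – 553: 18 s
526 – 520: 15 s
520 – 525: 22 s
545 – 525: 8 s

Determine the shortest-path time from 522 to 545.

Settle nodes by increasing distance from 522:
522: 0
520: 9  (via 522)
553: 13  (via 520)
526: 24  (via 520)
551: 31  (via 553)
525: 31  (via 520)
545: 39  (via 525)
Shortest route: 522 → 520 → 525 → 545 = 39 s.

39 s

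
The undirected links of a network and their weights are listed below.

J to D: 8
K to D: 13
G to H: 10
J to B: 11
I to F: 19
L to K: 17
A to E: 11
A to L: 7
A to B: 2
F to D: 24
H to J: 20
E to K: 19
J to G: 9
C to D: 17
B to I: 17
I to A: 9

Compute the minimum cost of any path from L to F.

35

Shortest distances from L:
L: 0
A: 7  (via L)
B: 9  (via A)
I: 16  (via A)
K: 17  (via L)
E: 18  (via A)
J: 20  (via B)
D: 28  (via J)
G: 29  (via J)
F: 35  (via I)
Shortest route: L–A–I–F = 35.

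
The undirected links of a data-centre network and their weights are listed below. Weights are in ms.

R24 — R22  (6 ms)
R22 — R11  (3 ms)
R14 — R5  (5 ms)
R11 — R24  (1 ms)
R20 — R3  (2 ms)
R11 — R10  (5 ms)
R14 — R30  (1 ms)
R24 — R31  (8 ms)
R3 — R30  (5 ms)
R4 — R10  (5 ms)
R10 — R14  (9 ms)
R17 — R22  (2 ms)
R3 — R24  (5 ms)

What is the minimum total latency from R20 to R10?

13 ms

Shortest distances from R20:
R20: 0
R3: 2  (via R20)
R24: 7  (via R3)
R30: 7  (via R3)
R14: 8  (via R30)
R11: 8  (via R24)
R22: 11  (via R11)
R5: 13  (via R14)
R17: 13  (via R22)
R10: 13  (via R11)
Shortest route: R20–R3–R24–R11–R10 = 13 ms.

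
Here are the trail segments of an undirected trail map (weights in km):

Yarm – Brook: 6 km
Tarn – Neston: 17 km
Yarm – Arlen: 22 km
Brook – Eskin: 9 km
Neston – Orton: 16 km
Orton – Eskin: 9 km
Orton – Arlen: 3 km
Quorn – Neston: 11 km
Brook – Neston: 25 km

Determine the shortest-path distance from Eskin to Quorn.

Candidate routes:
Eskin–Orton–Neston–Quorn: 9+16+11 = 36
Eskin–Orton–Arlen–Yarm–Brook–Neston–Quorn: 9+3+22+6+25+11 = 76
Eskin–Brook–Neston–Quorn: 9+25+11 = 45
Eskin–Brook–Yarm–Arlen–Orton–Neston–Quorn: 9+6+22+3+16+11 = 67
The minimum is 36 km via Eskin–Orton–Neston–Quorn.

36 km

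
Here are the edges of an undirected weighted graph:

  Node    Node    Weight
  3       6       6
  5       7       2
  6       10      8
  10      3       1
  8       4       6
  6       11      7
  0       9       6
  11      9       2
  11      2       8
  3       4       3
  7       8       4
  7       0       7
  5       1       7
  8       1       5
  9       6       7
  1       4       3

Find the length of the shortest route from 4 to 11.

Enumerating some paths:
4 → 3 → 6 → 9 → 11: 3+6+7+2 = 18
4 → 3 → 6 → 11: 3+6+7 = 16
The minimum is 16 via 4 → 3 → 6 → 11.

16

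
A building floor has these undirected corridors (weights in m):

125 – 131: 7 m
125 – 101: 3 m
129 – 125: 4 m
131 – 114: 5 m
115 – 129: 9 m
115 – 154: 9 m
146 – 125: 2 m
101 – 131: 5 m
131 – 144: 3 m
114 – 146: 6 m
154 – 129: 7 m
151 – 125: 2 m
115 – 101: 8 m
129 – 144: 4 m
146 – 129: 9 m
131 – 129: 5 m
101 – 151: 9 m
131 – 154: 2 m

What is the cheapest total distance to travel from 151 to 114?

Running Dijkstra from 151:
151: 0
125: 2  (via 151)
146: 4  (via 125)
101: 5  (via 125)
129: 6  (via 125)
131: 9  (via 125)
114: 10  (via 146)
Shortest route: 151 → 125 → 146 → 114 = 10 m.

10 m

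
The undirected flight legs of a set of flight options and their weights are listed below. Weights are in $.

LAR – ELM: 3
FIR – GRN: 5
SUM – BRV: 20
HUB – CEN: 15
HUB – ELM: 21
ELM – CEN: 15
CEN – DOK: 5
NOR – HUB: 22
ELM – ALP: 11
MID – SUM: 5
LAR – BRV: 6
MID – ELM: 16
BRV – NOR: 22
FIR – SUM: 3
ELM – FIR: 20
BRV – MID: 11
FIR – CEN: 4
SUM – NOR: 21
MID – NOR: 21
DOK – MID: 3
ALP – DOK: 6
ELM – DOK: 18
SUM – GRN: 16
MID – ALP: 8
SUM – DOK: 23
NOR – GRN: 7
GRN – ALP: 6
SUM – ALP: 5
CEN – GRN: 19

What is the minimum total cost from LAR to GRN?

$20

Enumerating some paths:
LAR → ELM → ALP → GRN: 3+11+6 = 20
LAR → ELM → FIR → GRN: 3+20+5 = 28
LAR → ELM → CEN → FIR → GRN: 3+15+4+5 = 27
LAR → ELM → ALP → SUM → FIR → GRN: 3+11+5+3+5 = 27
Cheapest is LAR → ELM → ALP → GRN at $20.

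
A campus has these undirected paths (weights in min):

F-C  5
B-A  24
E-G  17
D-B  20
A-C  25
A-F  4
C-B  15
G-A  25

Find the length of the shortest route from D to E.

Enumerating some paths:
D–B–C–A–G–E: 20+15+25+25+17 = 102
D–B–A–G–E: 20+24+25+17 = 86
Cheapest is D–B–A–G–E at 86 min.

86 min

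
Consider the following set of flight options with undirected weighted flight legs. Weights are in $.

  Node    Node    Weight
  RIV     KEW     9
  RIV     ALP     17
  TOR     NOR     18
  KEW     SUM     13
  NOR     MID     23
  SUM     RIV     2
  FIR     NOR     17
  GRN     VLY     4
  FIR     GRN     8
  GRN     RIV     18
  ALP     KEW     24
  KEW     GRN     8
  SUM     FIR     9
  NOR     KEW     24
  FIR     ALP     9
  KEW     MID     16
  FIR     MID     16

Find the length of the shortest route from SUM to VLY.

Running Dijkstra from SUM:
SUM: 0
RIV: 2  (via SUM)
FIR: 9  (via SUM)
KEW: 11  (via RIV)
GRN: 17  (via FIR)
ALP: 18  (via FIR)
VLY: 21  (via GRN)
Shortest route: SUM–FIR–GRN–VLY = $21.

$21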